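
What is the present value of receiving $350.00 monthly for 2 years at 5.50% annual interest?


Present value of an ordinary annuity: PV = PMT × (1 − (1 + r)^(−n)) / r
Monthly rate r = 0.055/12 ≈ 0.00458333, n = 24
PV = $350.00 × (1 − (1 + 0.055/12)^(−24)) / (0.055/12)
PV = $350.00 × 22.677971
PV = $7,937.29

PV = PMT × (1-(1+r)^(-n))/r = $7,937.29


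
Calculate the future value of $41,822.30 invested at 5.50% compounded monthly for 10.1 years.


Compound interest formula: A = P(1 + r/n)^(nt)
A = $41,822.30 × (1 + 0.055/12)^(12 × 10.1)
Growth factor: (1 + 0.055/12)^121.2 = 1.7406017
A = $41,822.30 × 1.7406017
A = $72,795.97

A = P(1 + r/n)^(nt) = $72,795.97


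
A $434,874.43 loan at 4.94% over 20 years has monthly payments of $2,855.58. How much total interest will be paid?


Total paid over the life of the loan = PMT × n.
Total paid = $2,855.58 × 240 = $685,339.20
Total interest = total paid − principal = $685,339.20 − $434,874.43 = $250,464.77

Total interest = (PMT × n) - PV = $250,464.77


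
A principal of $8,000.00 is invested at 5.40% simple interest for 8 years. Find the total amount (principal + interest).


Total amount formula: A = P(1 + rt) = P + P·r·t
Interest: I = P × r × t = $8,000.00 × 0.054 × 8 = $3,456.00
A = P + I = $8,000.00 + $3,456.00 = $11,456.00

A = P + I = P(1 + rt) = $11,456.00


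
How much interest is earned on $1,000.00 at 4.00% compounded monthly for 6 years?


Compound interest earned = final amount − principal.
A = P(1 + r/n)^(nt) = $1,000.00 × (1 + 0.04/12)^(12 × 6) = $1,270.74
Interest = A − P = $1,270.74 − $1,000.00 = $270.74

Interest = A - P = $270.74


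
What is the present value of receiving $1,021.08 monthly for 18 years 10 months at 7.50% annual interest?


Present value of an ordinary annuity: PV = PMT × (1 − (1 + r)^(−n)) / r
Monthly rate r = 0.075/12 = 0.00625, n = 226
PV = $1,021.08 × (1 − (1 + 0.075/12)^(−226)) / (0.075/12)
PV = $1,021.08 × 120.862951
PV = $123,410.74

PV = PMT × (1-(1+r)^(-n))/r = $123,410.74


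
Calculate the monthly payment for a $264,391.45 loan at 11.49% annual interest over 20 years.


Loan payment formula: PMT = PV × r / (1 − (1 + r)^(−n))
Monthly rate r = 0.1149/12 = 0.009575, n = 240 months
Denominator: 1 − (1 + 0.1149/12)^(−240) = 0.898436
PMT = $264,391.45 × (0.1149/12) / 0.898436
PMT = $2,817.73 per month

PMT = PV × r / (1-(1+r)^(-n)) = $2,817.73/month


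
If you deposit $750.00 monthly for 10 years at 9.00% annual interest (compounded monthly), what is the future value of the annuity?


Future value of an ordinary annuity: FV = PMT × ((1 + r)^n − 1) / r
Monthly rate r = 0.09/12 = 0.0075, n = 120
FV = $750.00 × ((1 + 0.09/12)^120 − 1) / (0.09/12)
FV = $750.00 × 193.514277
FV = $145,135.71

FV = PMT × ((1+r)^n - 1)/r = $145,135.71


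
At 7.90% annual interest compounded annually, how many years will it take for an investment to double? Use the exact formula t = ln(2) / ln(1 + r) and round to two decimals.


Doubling condition: (1 + r)^t = 2
Take ln of both sides: t × ln(1 + r) = ln(2)
t = ln(2) / ln(1 + r)
t = 0.693147 / 0.076035
t = 9.12

t = ln(2) / ln(1 + r) = 9.12 years


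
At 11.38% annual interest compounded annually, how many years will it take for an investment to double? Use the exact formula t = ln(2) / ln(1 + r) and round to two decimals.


Doubling condition: (1 + r)^t = 2
Take ln of both sides: t × ln(1 + r) = ln(2)
t = ln(2) / ln(1 + r)
t = 0.693147 / 0.107778
t = 6.43

t = ln(2) / ln(1 + r) = 6.43 years


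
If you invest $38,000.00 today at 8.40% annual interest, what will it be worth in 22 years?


Future value formula: FV = PV × (1 + r)^t
FV = $38,000.00 × (1 + 0.084)^22
FV = $38,000.00 × 5.8971776
FV = $224,092.75

FV = PV × (1 + r)^t = $224,092.75


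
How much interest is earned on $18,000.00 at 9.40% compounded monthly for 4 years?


Compound interest earned = final amount − principal.
A = P(1 + r/n)^(nt) = $18,000.00 × (1 + 0.094/12)^(12 × 4) = $26,177.67
Interest = A − P = $26,177.67 − $18,000.00 = $8,177.67

Interest = A - P = $8,177.67


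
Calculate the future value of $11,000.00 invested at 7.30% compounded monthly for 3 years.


Compound interest formula: A = P(1 + r/n)^(nt)
A = $11,000.00 × (1 + 0.073/12)^(12 × 3)
Growth factor: (1 + 0.073/12)^36 = 1.2440057
A = $11,000.00 × 1.2440057
A = $13,684.06

A = P(1 + r/n)^(nt) = $13,684.06


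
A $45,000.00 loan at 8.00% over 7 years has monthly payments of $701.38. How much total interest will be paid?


Total paid over the life of the loan = PMT × n.
Total paid = $701.38 × 84 = $58,915.92
Total interest = total paid − principal = $58,915.92 − $45,000.00 = $13,915.92

Total interest = (PMT × n) - PV = $13,915.92


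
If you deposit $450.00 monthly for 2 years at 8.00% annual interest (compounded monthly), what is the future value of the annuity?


Future value of an ordinary annuity: FV = PMT × ((1 + r)^n − 1) / r
Monthly rate r = 0.08/12 ≈ 0.00666667, n = 24
FV = $450.00 × ((1 + 0.08/12)^24 − 1) / (0.08/12)
FV = $450.00 × 25.933190
FV = $11,669.94

FV = PMT × ((1+r)^n - 1)/r = $11,669.94


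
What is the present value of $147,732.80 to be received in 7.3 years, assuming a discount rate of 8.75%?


Present value formula: PV = FV / (1 + r)^t
PV = $147,732.80 / (1 + 0.0875)^7.3
PV = $147,732.80 / 1.8447335
PV = $80,083.55

PV = FV / (1 + r)^t = $80,083.55


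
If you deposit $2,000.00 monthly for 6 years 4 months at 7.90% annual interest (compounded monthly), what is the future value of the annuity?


Future value of an ordinary annuity: FV = PMT × ((1 + r)^n − 1) / r
Monthly rate r = 0.079/12 ≈ 0.00658333, n = 76
FV = $2,000.00 × ((1 + 0.079/12)^76 − 1) / (0.079/12)
FV = $2,000.00 × 98.212979
FV = $196,425.96

FV = PMT × ((1+r)^n - 1)/r = $196,425.96


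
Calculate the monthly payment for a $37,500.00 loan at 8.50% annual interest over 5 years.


Loan payment formula: PMT = PV × r / (1 − (1 + r)^(−n))
Monthly rate r = 0.085/12 ≈ 0.00708333, n = 60 months
Denominator: 1 − (1 + 0.085/12)^(−60) = 0.345250
PMT = $37,500.00 × (0.085/12) / 0.345250
PMT = $769.37 per month

PMT = PV × r / (1-(1+r)^(-n)) = $769.37/month


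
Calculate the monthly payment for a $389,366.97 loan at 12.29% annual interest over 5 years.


Loan payment formula: PMT = PV × r / (1 − (1 + r)^(−n))
Monthly rate r = 0.1229/12 ≈ 0.01024167, n = 60 months
Denominator: 1 − (1 + 0.1229/12)^(−60) = 0.4573955
PMT = $389,366.97 × (0.1229/12) / 0.4573955
PMT = $8,718.42 per month

PMT = PV × r / (1-(1+r)^(-n)) = $8,718.42/month


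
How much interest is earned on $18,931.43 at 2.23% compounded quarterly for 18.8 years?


Compound interest earned = final amount − principal.
A = P(1 + r/n)^(nt) = $18,931.43 × (1 + 0.0223/4)^(4 × 18.8) = $28,757.52
Interest = A − P = $28,757.52 − $18,931.43 = $9,826.09

Interest = A - P = $9,826.09


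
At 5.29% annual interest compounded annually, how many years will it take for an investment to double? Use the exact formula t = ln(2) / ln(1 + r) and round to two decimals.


Doubling condition: (1 + r)^t = 2
Take ln of both sides: t × ln(1 + r) = ln(2)
t = ln(2) / ln(1 + r)
t = 0.693147 / 0.051548
t = 13.45

t = ln(2) / ln(1 + r) = 13.45 years


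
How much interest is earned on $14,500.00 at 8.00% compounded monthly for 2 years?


Compound interest earned = final amount − principal.
A = P(1 + r/n)^(nt) = $14,500.00 × (1 + 0.08/12)^(12 × 2) = $17,006.88
Interest = A − P = $17,006.88 − $14,500.00 = $2,506.88

Interest = A - P = $2,506.88


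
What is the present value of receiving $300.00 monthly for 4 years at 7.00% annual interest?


Present value of an ordinary annuity: PV = PMT × (1 − (1 + r)^(−n)) / r
Monthly rate r = 0.07/12 ≈ 0.00583333, n = 48
PV = $300.00 × (1 − (1 + 0.07/12)^(−48)) / (0.07/12)
PV = $300.00 × 41.760201
PV = $12,528.06

PV = PMT × (1-(1+r)^(-n))/r = $12,528.06


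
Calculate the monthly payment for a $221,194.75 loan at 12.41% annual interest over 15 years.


Loan payment formula: PMT = PV × r / (1 − (1 + r)^(−n))
Monthly rate r = 0.1241/12 ≈ 0.01034167, n = 180 months
Denominator: 1 − (1 + 0.1241/12)^(−180) = 0.843068
PMT = $221,194.75 × (0.1241/12) / 0.843068
PMT = $2,713.33 per month

PMT = PV × r / (1-(1+r)^(-n)) = $2,713.33/month


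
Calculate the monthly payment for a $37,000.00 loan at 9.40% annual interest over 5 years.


Loan payment formula: PMT = PV × r / (1 − (1 + r)^(−n))
Monthly rate r = 0.094/12 ≈ 0.00783333, n = 60 months
Denominator: 1 − (1 + 0.094/12)^(−60) = 0.373852
PMT = $37,000.00 × (0.094/12) / 0.373852
PMT = $775.26 per month

PMT = PV × r / (1-(1+r)^(-n)) = $775.26/month


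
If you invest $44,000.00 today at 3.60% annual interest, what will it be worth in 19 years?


Future value formula: FV = PV × (1 + r)^t
FV = $44,000.00 × (1 + 0.036)^19
FV = $44,000.00 × 1.9581022
FV = $86,156.50

FV = PV × (1 + r)^t = $86,156.50


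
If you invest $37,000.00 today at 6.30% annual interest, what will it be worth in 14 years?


Future value formula: FV = PV × (1 + r)^t
FV = $37,000.00 × (1 + 0.063)^14
FV = $37,000.00 × 2.3521537
FV = $87,029.69

FV = PV × (1 + r)^t = $87,029.69


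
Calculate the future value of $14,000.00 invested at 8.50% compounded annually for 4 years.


Compound interest formula: A = P(1 + r/n)^(nt)
A = $14,000.00 × (1 + 0.085/1)^(1 × 4)
Growth factor: (1 + 0.085/1)^4 = 1.3858587
A = $14,000.00 × 1.3858587
A = $19,402.02

A = P(1 + r/n)^(nt) = $19,402.02


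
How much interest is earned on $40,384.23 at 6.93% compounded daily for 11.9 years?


Compound interest earned = final amount − principal.
A = P(1 + r/n)^(nt) = $40,384.23 × (1 + 0.0693/365)^(365 × 11.9) = $92,114.38
Interest = A − P = $92,114.38 − $40,384.23 = $51,730.15

Interest = A - P = $51,730.15


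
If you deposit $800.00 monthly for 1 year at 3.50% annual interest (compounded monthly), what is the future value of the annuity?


Future value of an ordinary annuity: FV = PMT × ((1 + r)^n − 1) / r
Monthly rate r = 0.035/12 ≈ 0.00291667, n = 12
FV = $800.00 × ((1 + 0.035/12)^12 − 1) / (0.035/12)
FV = $800.00 × 12.194384
FV = $9,755.51

FV = PMT × ((1+r)^n - 1)/r = $9,755.51


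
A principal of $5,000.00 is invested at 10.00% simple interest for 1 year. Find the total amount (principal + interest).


Total amount formula: A = P(1 + rt) = P + P·r·t
Interest: I = P × r × t = $5,000.00 × 0.1 × 1 = $500.00
A = P + I = $5,000.00 + $500.00 = $5,500.00

A = P + I = P(1 + rt) = $5,500.00


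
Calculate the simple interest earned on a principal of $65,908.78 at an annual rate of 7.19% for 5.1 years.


Simple interest formula: I = P × r × t
I = $65,908.78 × 0.0719 × 5.1
I = $24,168.09

I = P × r × t = $24,168.09


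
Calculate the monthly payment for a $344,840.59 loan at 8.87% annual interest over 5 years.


Loan payment formula: PMT = PV × r / (1 − (1 + r)^(−n))
Monthly rate r = 0.0887/12 ≈ 0.00739167, n = 60 months
Denominator: 1 − (1 + 0.0887/12)^(−60) = 0.357166
PMT = $344,840.59 × (0.0887/12) / 0.357166
PMT = $7,136.59 per month

PMT = PV × r / (1-(1+r)^(-n)) = $7,136.59/month


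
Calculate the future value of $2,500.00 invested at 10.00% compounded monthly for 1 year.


Compound interest formula: A = P(1 + r/n)^(nt)
A = $2,500.00 × (1 + 0.1/12)^(12 × 1)
Growth factor: (1 + 0.1/12)^12 = 1.104713
A = $2,500.00 × 1.104713
A = $2,761.78

A = P(1 + r/n)^(nt) = $2,761.78


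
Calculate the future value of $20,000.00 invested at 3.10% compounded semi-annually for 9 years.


Compound interest formula: A = P(1 + r/n)^(nt)
A = $20,000.00 × (1 + 0.031/2)^(2 × 9)
Growth factor: (1 + 0.031/2)^18 = 1.3189815
A = $20,000.00 × 1.3189815
A = $26,379.63

A = P(1 + r/n)^(nt) = $26,379.63


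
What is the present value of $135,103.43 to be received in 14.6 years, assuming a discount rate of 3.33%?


Present value formula: PV = FV / (1 + r)^t
PV = $135,103.43 / (1 + 0.0333)^14.6
PV = $135,103.43 / 1.6132656
PV = $83,745.31

PV = FV / (1 + r)^t = $83,745.31


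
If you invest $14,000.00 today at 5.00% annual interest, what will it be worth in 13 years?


Future value formula: FV = PV × (1 + r)^t
FV = $14,000.00 × (1 + 0.05)^13
FV = $14,000.00 × 1.885649
FV = $26,399.09

FV = PV × (1 + r)^t = $26,399.09


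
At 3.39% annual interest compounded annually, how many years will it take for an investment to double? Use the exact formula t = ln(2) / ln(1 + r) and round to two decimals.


Doubling condition: (1 + r)^t = 2
Take ln of both sides: t × ln(1 + r) = ln(2)
t = ln(2) / ln(1 + r)
t = 0.693147 / 0.033338
t = 20.79

t = ln(2) / ln(1 + r) = 20.79 years


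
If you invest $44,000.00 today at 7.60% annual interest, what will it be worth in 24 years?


Future value formula: FV = PV × (1 + r)^t
FV = $44,000.00 × (1 + 0.076)^24
FV = $44,000.00 × 5.8008884
FV = $255,239.09

FV = PV × (1 + r)^t = $255,239.09


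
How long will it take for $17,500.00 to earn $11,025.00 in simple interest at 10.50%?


Rearrange the simple interest formula for t:
I = P × r × t  ⇒  t = I / (P × r)
t = $11,025.00 / ($17,500.00 × 0.105)
t = 6

t = I/(P×r) = 6 years


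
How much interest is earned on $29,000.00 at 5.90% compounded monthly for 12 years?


Compound interest earned = final amount − principal.
A = P(1 + r/n)^(nt) = $29,000.00 × (1 + 0.059/12)^(12 × 12) = $58,765.86
Interest = A − P = $58,765.86 − $29,000.00 = $29,765.86

Interest = A - P = $29,765.86


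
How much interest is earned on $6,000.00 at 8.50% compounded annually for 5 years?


Compound interest earned = final amount − principal.
A = P(1 + r/n)^(nt) = $6,000.00 × (1 + 0.085/1)^(1 × 5) = $9,021.94
Interest = A − P = $9,021.94 − $6,000.00 = $3,021.94

Interest = A - P = $3,021.94


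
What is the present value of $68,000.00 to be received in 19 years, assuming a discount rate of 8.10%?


Present value formula: PV = FV / (1 + r)^t
PV = $68,000.00 / (1 + 0.081)^19
PV = $68,000.00 / 4.3922615
PV = $15,481.77

PV = FV / (1 + r)^t = $15,481.77


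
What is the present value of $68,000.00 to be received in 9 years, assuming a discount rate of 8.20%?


Present value formula: PV = FV / (1 + r)^t
PV = $68,000.00 / (1 + 0.082)^9
PV = $68,000.00 / 2.032569
PV = $33,455.20

PV = FV / (1 + r)^t = $33,455.20


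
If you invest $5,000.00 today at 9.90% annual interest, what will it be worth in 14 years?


Future value formula: FV = PV × (1 + r)^t
FV = $5,000.00 × (1 + 0.099)^14
FV = $5,000.00 × 3.7494511
FV = $18,747.26

FV = PV × (1 + r)^t = $18,747.26


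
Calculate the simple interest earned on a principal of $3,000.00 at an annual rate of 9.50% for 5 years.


Simple interest formula: I = P × r × t
I = $3,000.00 × 0.095 × 5
I = $1,425.00

I = P × r × t = $1,425.00


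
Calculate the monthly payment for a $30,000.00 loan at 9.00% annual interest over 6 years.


Loan payment formula: PMT = PV × r / (1 − (1 + r)^(−n))
Monthly rate r = 0.09/12 = 0.0075, n = 72 months
Denominator: 1 − (1 + 0.09/12)^(−72) = 0.416076
PMT = $30,000.00 × (0.09/12) / 0.416076
PMT = $540.77 per month

PMT = PV × r / (1-(1+r)^(-n)) = $540.77/month


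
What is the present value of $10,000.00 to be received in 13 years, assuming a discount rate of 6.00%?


Present value formula: PV = FV / (1 + r)^t
PV = $10,000.00 / (1 + 0.06)^13
PV = $10,000.00 / 2.132928
PV = $4,688.39

PV = FV / (1 + r)^t = $4,688.39


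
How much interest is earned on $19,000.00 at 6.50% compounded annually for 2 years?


Compound interest earned = final amount − principal.
A = P(1 + r/n)^(nt) = $19,000.00 × (1 + 0.065/1)^(1 × 2) = $21,550.27
Interest = A − P = $21,550.27 − $19,000.00 = $2,550.27

Interest = A - P = $2,550.27


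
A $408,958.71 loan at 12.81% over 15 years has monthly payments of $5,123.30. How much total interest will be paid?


Total paid over the life of the loan = PMT × n.
Total paid = $5,123.30 × 180 = $922,194.00
Total interest = total paid − principal = $922,194.00 − $408,958.71 = $513,235.29

Total interest = (PMT × n) - PV = $513,235.29


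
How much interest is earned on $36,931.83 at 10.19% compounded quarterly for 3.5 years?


Compound interest earned = final amount − principal.
A = P(1 + r/n)^(nt) = $36,931.83 × (1 + 0.1019/4)^(4 × 3.5) = $52,523.29
Interest = A − P = $52,523.29 − $36,931.83 = $15,591.46

Interest = A - P = $15,591.46


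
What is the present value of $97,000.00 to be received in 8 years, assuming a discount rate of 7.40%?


Present value formula: PV = FV / (1 + r)^t
PV = $97,000.00 / (1 + 0.074)^8
PV = $97,000.00 / 1.7702486
PV = $54,794.56

PV = FV / (1 + r)^t = $54,794.56


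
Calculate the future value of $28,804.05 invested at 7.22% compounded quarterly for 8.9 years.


Compound interest formula: A = P(1 + r/n)^(nt)
A = $28,804.05 × (1 + 0.0722/4)^(4 × 8.9)
Growth factor: (1 + 0.0722/4)^35.6 = 1.8905155
A = $28,804.05 × 1.8905155
A = $54,454.50

A = P(1 + r/n)^(nt) = $54,454.50


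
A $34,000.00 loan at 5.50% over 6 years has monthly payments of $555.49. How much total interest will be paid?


Total paid over the life of the loan = PMT × n.
Total paid = $555.49 × 72 = $39,995.28
Total interest = total paid − principal = $39,995.28 − $34,000.00 = $5,995.28

Total interest = (PMT × n) - PV = $5,995.28


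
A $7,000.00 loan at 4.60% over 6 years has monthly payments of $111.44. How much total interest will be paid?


Total paid over the life of the loan = PMT × n.
Total paid = $111.44 × 72 = $8,023.68
Total interest = total paid − principal = $8,023.68 − $7,000.00 = $1,023.68

Total interest = (PMT × n) - PV = $1,023.68


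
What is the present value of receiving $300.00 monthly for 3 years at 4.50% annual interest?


Present value of an ordinary annuity: PV = PMT × (1 − (1 + r)^(−n)) / r
Monthly rate r = 0.045/12 = 0.00375, n = 36
PV = $300.00 × (1 − (1 + 0.045/12)^(−36)) / (0.045/12)
PV = $300.00 × 33.616921
PV = $10,085.08

PV = PMT × (1-(1+r)^(-n))/r = $10,085.08


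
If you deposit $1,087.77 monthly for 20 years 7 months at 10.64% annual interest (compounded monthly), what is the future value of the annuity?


Future value of an ordinary annuity: FV = PMT × ((1 + r)^n − 1) / r
Monthly rate r = 0.1064/12 ≈ 0.00886667, n = 247
FV = $1,087.77 × ((1 + 0.1064/12)^247 − 1) / (0.1064/12)
FV = $1,087.77 × 885.335277
FV = $963,041.15

FV = PMT × ((1+r)^n - 1)/r = $963,041.15


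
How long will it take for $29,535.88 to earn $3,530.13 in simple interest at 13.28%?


Rearrange the simple interest formula for t:
I = P × r × t  ⇒  t = I / (P × r)
t = $3,530.13 / ($29,535.88 × 0.1328)
t = 0.9

t = I/(P×r) = 0.9 years


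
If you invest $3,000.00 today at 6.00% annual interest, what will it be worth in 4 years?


Future value formula: FV = PV × (1 + r)^t
FV = $3,000.00 × (1 + 0.06)^4
FV = $3,000.00 × 1.262477
FV = $3,787.43

FV = PV × (1 + r)^t = $3,787.43


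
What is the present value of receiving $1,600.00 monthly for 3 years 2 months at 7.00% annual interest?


Present value of an ordinary annuity: PV = PMT × (1 − (1 + r)^(−n)) / r
Monthly rate r = 0.07/12 ≈ 0.00583333, n = 38
PV = $1,600.00 × (1 − (1 + 0.07/12)^(−38)) / (0.07/12)
PV = $1,600.00 × 33.994538
PV = $54,391.26

PV = PMT × (1-(1+r)^(-n))/r = $54,391.26


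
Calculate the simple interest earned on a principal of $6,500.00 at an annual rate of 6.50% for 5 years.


Simple interest formula: I = P × r × t
I = $6,500.00 × 0.065 × 5
I = $2,112.50

I = P × r × t = $2,112.50


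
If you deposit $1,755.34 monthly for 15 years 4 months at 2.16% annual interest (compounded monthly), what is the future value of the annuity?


Future value of an ordinary annuity: FV = PMT × ((1 + r)^n − 1) / r
Monthly rate r = 0.0216/12 = 0.0018, n = 184
FV = $1,755.34 × ((1 + 0.0216/12)^184 − 1) / (0.0216/12)
FV = $1,755.34 × 217.902074
FV = $382,492.23

FV = PMT × ((1+r)^n - 1)/r = $382,492.23


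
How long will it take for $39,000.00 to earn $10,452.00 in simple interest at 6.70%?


Rearrange the simple interest formula for t:
I = P × r × t  ⇒  t = I / (P × r)
t = $10,452.00 / ($39,000.00 × 0.067)
t = 4

t = I/(P×r) = 4 years


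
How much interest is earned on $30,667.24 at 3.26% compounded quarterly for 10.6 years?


Compound interest earned = final amount − principal.
A = P(1 + r/n)^(nt) = $30,667.24 × (1 + 0.0326/4)^(4 × 10.6) = $43,265.45
Interest = A − P = $43,265.45 − $30,667.24 = $12,598.21

Interest = A - P = $12,598.21


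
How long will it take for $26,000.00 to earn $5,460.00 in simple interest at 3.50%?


Rearrange the simple interest formula for t:
I = P × r × t  ⇒  t = I / (P × r)
t = $5,460.00 / ($26,000.00 × 0.035)
t = 6

t = I/(P×r) = 6 years


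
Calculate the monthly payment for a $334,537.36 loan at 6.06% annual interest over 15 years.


Loan payment formula: PMT = PV × r / (1 − (1 + r)^(−n))
Monthly rate r = 0.0606/12 = 0.00505, n = 180 months
Denominator: 1 − (1 + 0.0606/12)^(−180) = 0.596150
PMT = $334,537.36 × (0.0606/12) / 0.596150
PMT = $2,833.87 per month

PMT = PV × r / (1-(1+r)^(-n)) = $2,833.87/month


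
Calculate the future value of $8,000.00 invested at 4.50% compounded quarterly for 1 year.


Compound interest formula: A = P(1 + r/n)^(nt)
A = $8,000.00 × (1 + 0.045/4)^(4 × 1)
Growth factor: (1 + 0.045/4)^4 = 1.045765
A = $8,000.00 × 1.045765
A = $8,366.12

A = P(1 + r/n)^(nt) = $8,366.12


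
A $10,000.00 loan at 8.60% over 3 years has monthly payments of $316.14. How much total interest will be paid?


Total paid over the life of the loan = PMT × n.
Total paid = $316.14 × 36 = $11,381.04
Total interest = total paid − principal = $11,381.04 − $10,000.00 = $1,381.04

Total interest = (PMT × n) - PV = $1,381.04


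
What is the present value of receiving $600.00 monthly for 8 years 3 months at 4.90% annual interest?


Present value of an ordinary annuity: PV = PMT × (1 − (1 + r)^(−n)) / r
Monthly rate r = 0.049/12 ≈ 0.00408333, n = 99
PV = $600.00 × (1 − (1 + 0.049/12)^(−99)) / (0.049/12)
PV = $600.00 × 81.299544
PV = $48,779.73

PV = PMT × (1-(1+r)^(-n))/r = $48,779.73


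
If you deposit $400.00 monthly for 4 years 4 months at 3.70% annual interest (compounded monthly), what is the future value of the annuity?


Future value of an ordinary annuity: FV = PMT × ((1 + r)^n − 1) / r
Monthly rate r = 0.037/12 ≈ 0.00308333, n = 52
FV = $400.00 × ((1 + 0.037/12)^52 − 1) / (0.037/12)
FV = $400.00 × 56.306780
FV = $22,522.71

FV = PMT × ((1+r)^n - 1)/r = $22,522.71


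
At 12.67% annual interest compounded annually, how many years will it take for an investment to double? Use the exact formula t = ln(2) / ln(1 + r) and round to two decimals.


Doubling condition: (1 + r)^t = 2
Take ln of both sides: t × ln(1 + r) = ln(2)
t = ln(2) / ln(1 + r)
t = 0.693147 / 0.119293
t = 5.81

t = ln(2) / ln(1 + r) = 5.81 years


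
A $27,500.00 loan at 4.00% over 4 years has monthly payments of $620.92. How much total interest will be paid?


Total paid over the life of the loan = PMT × n.
Total paid = $620.92 × 48 = $29,804.16
Total interest = total paid − principal = $29,804.16 − $27,500.00 = $2,304.16

Total interest = (PMT × n) - PV = $2,304.16


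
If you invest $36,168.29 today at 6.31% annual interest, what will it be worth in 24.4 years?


Future value formula: FV = PV × (1 + r)^t
FV = $36,168.29 × (1 + 0.0631)^24.4
FV = $36,168.29 × 4.4504967
FV = $160,966.86

FV = PV × (1 + r)^t = $160,966.86


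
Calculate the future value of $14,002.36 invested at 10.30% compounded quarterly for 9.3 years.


Compound interest formula: A = P(1 + r/n)^(nt)
A = $14,002.36 × (1 + 0.103/4)^(4 × 9.3)
Growth factor: (1 + 0.103/4)^37.2 = 2.5748074
A = $14,002.36 × 2.5748074
A = $36,053.38

A = P(1 + r/n)^(nt) = $36,053.38


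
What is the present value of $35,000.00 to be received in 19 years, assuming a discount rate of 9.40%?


Present value formula: PV = FV / (1 + r)^t
PV = $35,000.00 / (1 + 0.094)^19
PV = $35,000.00 / 5.512253
PV = $6,349.49

PV = FV / (1 + r)^t = $6,349.49


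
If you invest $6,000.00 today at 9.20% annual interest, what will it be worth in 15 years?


Future value formula: FV = PV × (1 + r)^t
FV = $6,000.00 × (1 + 0.092)^15
FV = $6,000.00 × 3.744032
FV = $22,464.19

FV = PV × (1 + r)^t = $22,464.19


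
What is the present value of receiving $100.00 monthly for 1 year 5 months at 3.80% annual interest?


Present value of an ordinary annuity: PV = PMT × (1 − (1 + r)^(−n)) / r
Monthly rate r = 0.038/12 ≈ 0.00316667, n = 17
PV = $100.00 × (1 − (1 + 0.038/12)^(−17)) / (0.038/12)
PV = $100.00 × 16.525065
PV = $1,652.51

PV = PMT × (1-(1+r)^(-n))/r = $1,652.51


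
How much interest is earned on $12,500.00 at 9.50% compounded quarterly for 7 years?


Compound interest earned = final amount − principal.
A = P(1 + r/n)^(nt) = $12,500.00 × (1 + 0.095/4)^(4 × 7) = $24,117.91
Interest = A − P = $24,117.91 − $12,500.00 = $11,617.91

Interest = A - P = $11,617.91


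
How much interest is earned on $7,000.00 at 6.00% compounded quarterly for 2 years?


Compound interest earned = final amount − principal.
A = P(1 + r/n)^(nt) = $7,000.00 × (1 + 0.06/4)^(4 × 2) = $7,885.45
Interest = A − P = $7,885.45 − $7,000.00 = $885.45

Interest = A - P = $885.45


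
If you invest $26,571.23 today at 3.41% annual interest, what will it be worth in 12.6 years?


Future value formula: FV = PV × (1 + r)^t
FV = $26,571.23 × (1 + 0.0341)^12.6
FV = $26,571.23 × 1.525766
FV = $40,541.48

FV = PV × (1 + r)^t = $40,541.48


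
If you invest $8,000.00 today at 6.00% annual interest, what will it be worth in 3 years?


Future value formula: FV = PV × (1 + r)^t
FV = $8,000.00 × (1 + 0.06)^3
FV = $8,000.00 × 1.191016
FV = $9,528.13

FV = PV × (1 + r)^t = $9,528.13


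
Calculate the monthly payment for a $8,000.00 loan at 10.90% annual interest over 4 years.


Loan payment formula: PMT = PV × r / (1 − (1 + r)^(−n))
Monthly rate r = 0.109/12 ≈ 0.00908333, n = 48 months
Denominator: 1 − (1 + 0.109/12)^(−48) = 0.352108
PMT = $8,000.00 × (0.109/12) / 0.352108
PMT = $206.38 per month

PMT = PV × r / (1-(1+r)^(-n)) = $206.38/month


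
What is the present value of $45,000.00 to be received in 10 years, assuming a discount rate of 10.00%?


Present value formula: PV = FV / (1 + r)^t
PV = $45,000.00 / (1 + 0.1)^10
PV = $45,000.00 / 2.593742
PV = $17,349.45

PV = FV / (1 + r)^t = $17,349.45


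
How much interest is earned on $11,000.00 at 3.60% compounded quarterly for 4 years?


Compound interest earned = final amount − principal.
A = P(1 + r/n)^(nt) = $11,000.00 × (1 + 0.036/4)^(4 × 4) = $12,695.54
Interest = A − P = $12,695.54 − $11,000.00 = $1,695.54

Interest = A - P = $1,695.54


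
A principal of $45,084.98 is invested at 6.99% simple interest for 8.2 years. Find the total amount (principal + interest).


Total amount formula: A = P(1 + rt) = P + P·r·t
Interest: I = P × r × t = $45,084.98 × 0.0699 × 8.2 = $25,841.81
A = P + I = $45,084.98 + $25,841.81 = $70,926.79

A = P + I = P(1 + rt) = $70,926.79


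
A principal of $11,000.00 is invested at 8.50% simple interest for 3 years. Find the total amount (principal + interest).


Total amount formula: A = P(1 + rt) = P + P·r·t
Interest: I = P × r × t = $11,000.00 × 0.085 × 3 = $2,805.00
A = P + I = $11,000.00 + $2,805.00 = $13,805.00

A = P + I = P(1 + rt) = $13,805.00


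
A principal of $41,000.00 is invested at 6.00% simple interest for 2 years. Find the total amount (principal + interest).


Total amount formula: A = P(1 + rt) = P + P·r·t
Interest: I = P × r × t = $41,000.00 × 0.06 × 2 = $4,920.00
A = P + I = $41,000.00 + $4,920.00 = $45,920.00

A = P + I = P(1 + rt) = $45,920.00


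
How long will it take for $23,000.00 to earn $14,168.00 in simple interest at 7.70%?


Rearrange the simple interest formula for t:
I = P × r × t  ⇒  t = I / (P × r)
t = $14,168.00 / ($23,000.00 × 0.077)
t = 8

t = I/(P×r) = 8 years


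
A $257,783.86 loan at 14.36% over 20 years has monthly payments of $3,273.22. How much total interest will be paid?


Total paid over the life of the loan = PMT × n.
Total paid = $3,273.22 × 240 = $785,572.80
Total interest = total paid − principal = $785,572.80 − $257,783.86 = $527,788.94

Total interest = (PMT × n) - PV = $527,788.94


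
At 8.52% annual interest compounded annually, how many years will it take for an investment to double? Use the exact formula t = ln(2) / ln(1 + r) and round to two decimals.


Doubling condition: (1 + r)^t = 2
Take ln of both sides: t × ln(1 + r) = ln(2)
t = ln(2) / ln(1 + r)
t = 0.693147 / 0.081764
t = 8.48

t = ln(2) / ln(1 + r) = 8.48 years


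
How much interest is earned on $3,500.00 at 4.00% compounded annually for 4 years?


Compound interest earned = final amount − principal.
A = P(1 + r/n)^(nt) = $3,500.00 × (1 + 0.04/1)^(1 × 4) = $4,094.50
Interest = A − P = $4,094.50 − $3,500.00 = $594.50

Interest = A - P = $594.50


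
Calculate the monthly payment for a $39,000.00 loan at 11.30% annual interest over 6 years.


Loan payment formula: PMT = PV × r / (1 − (1 + r)^(−n))
Monthly rate r = 0.113/12 ≈ 0.00941667, n = 72 months
Denominator: 1 − (1 + 0.113/12)^(−72) = 0.490756
PMT = $39,000.00 × (0.113/12) / 0.490756
PMT = $748.34 per month

PMT = PV × r / (1-(1+r)^(-n)) = $748.34/month


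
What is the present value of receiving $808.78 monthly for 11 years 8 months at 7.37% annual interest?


Present value of an ordinary annuity: PV = PMT × (1 − (1 + r)^(−n)) / r
Monthly rate r = 0.0737/12 ≈ 0.00614167, n = 140
PV = $808.78 × (1 − (1 + 0.0737/12)^(−140)) / (0.0737/12)
PV = $808.78 × 93.729113
PV = $75,806.23

PV = PMT × (1-(1+r)^(-n))/r = $75,806.23


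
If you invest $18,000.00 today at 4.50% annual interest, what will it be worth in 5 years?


Future value formula: FV = PV × (1 + r)^t
FV = $18,000.00 × (1 + 0.045)^5
FV = $18,000.00 × 1.2461819
FV = $22,431.27

FV = PV × (1 + r)^t = $22,431.27


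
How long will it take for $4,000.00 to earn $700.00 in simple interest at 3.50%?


Rearrange the simple interest formula for t:
I = P × r × t  ⇒  t = I / (P × r)
t = $700.00 / ($4,000.00 × 0.035)
t = 5

t = I/(P×r) = 5 years


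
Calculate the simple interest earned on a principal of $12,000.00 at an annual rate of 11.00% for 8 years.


Simple interest formula: I = P × r × t
I = $12,000.00 × 0.11 × 8
I = $10,560.00

I = P × r × t = $10,560.00


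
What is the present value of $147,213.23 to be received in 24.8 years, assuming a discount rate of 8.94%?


Present value formula: PV = FV / (1 + r)^t
PV = $147,213.23 / (1 + 0.0894)^24.8
PV = $147,213.23 / 8.360780
PV = $17,607.60

PV = FV / (1 + r)^t = $17,607.60


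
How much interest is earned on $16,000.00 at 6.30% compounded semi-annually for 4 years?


Compound interest earned = final amount − principal.
A = P(1 + r/n)^(nt) = $16,000.00 × (1 + 0.063/2)^(2 × 4) = $20,505.66
Interest = A − P = $20,505.66 − $16,000.00 = $4,505.66

Interest = A - P = $4,505.66


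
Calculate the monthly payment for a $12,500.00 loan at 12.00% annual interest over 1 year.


Loan payment formula: PMT = PV × r / (1 − (1 + r)^(−n))
Monthly rate r = 0.12/12 = 0.01, n = 12 months
Denominator: 1 − (1 + 0.12/12)^(−12) = 0.112551
PMT = $12,500.00 × (0.12/12) / 0.112551
PMT = $1,110.61 per month

PMT = PV × r / (1-(1+r)^(-n)) = $1,110.61/month


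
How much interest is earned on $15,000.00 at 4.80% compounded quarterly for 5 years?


Compound interest earned = final amount − principal.
A = P(1 + r/n)^(nt) = $15,000.00 × (1 + 0.048/4)^(4 × 5) = $19,041.52
Interest = A − P = $19,041.52 − $15,000.00 = $4,041.52

Interest = A - P = $4,041.52


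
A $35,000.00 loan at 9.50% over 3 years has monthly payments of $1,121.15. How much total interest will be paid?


Total paid over the life of the loan = PMT × n.
Total paid = $1,121.15 × 36 = $40,361.40
Total interest = total paid − principal = $40,361.40 − $35,000.00 = $5,361.40

Total interest = (PMT × n) - PV = $5,361.40


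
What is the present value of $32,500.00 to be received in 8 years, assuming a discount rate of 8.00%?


Present value formula: PV = FV / (1 + r)^t
PV = $32,500.00 / (1 + 0.08)^8
PV = $32,500.00 / 1.850930
PV = $17,558.74

PV = FV / (1 + r)^t = $17,558.74


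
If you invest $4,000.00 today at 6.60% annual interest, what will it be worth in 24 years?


Future value formula: FV = PV × (1 + r)^t
FV = $4,000.00 × (1 + 0.066)^24
FV = $4,000.00 × 4.636315
FV = $18,545.26

FV = PV × (1 + r)^t = $18,545.26


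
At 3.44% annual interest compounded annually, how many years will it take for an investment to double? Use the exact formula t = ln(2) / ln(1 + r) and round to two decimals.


Doubling condition: (1 + r)^t = 2
Take ln of both sides: t × ln(1 + r) = ln(2)
t = ln(2) / ln(1 + r)
t = 0.693147 / 0.033822
t = 20.49

t = ln(2) / ln(1 + r) = 20.49 years


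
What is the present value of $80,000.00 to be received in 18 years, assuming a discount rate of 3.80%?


Present value formula: PV = FV / (1 + r)^t
PV = $80,000.00 / (1 + 0.038)^18
PV = $80,000.00 / 1.9568267
PV = $40,882.52

PV = FV / (1 + r)^t = $40,882.52


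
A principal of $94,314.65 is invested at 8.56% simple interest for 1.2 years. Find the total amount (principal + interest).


Total amount formula: A = P(1 + rt) = P + P·r·t
Interest: I = P × r × t = $94,314.65 × 0.0856 × 1.2 = $9,688.00
A = P + I = $94,314.65 + $9,688.00 = $104,002.65

A = P + I = P(1 + rt) = $104,002.65


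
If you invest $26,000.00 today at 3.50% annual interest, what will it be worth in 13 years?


Future value formula: FV = PV × (1 + r)^t
FV = $26,000.00 × (1 + 0.035)^13
FV = $26,000.00 × 1.563956
FV = $40,662.86

FV = PV × (1 + r)^t = $40,662.86


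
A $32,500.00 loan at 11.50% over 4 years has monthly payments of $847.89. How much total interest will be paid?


Total paid over the life of the loan = PMT × n.
Total paid = $847.89 × 48 = $40,698.72
Total interest = total paid − principal = $40,698.72 − $32,500.00 = $8,198.72

Total interest = (PMT × n) - PV = $8,198.72


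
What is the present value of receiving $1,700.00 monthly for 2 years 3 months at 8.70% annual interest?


Present value of an ordinary annuity: PV = PMT × (1 − (1 + r)^(−n)) / r
Monthly rate r = 0.087/12 = 0.00725, n = 27
PV = $1,700.00 × (1 − (1 + 0.087/12)^(−27)) / (0.087/12)
PV = $1,700.00 × 24.441572
PV = $41,550.67

PV = PMT × (1-(1+r)^(-n))/r = $41,550.67


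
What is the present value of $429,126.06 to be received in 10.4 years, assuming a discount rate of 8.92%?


Present value formula: PV = FV / (1 + r)^t
PV = $429,126.06 / (1 + 0.0892)^10.4
PV = $429,126.06 / 2.4317525
PV = $176,467.82

PV = FV / (1 + r)^t = $176,467.82


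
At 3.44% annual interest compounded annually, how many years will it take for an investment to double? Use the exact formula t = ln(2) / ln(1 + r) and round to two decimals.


Doubling condition: (1 + r)^t = 2
Take ln of both sides: t × ln(1 + r) = ln(2)
t = ln(2) / ln(1 + r)
t = 0.693147 / 0.033822
t = 20.49

t = ln(2) / ln(1 + r) = 20.49 years


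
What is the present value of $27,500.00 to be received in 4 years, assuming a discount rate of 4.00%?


Present value formula: PV = FV / (1 + r)^t
PV = $27,500.00 / (1 + 0.04)^4
PV = $27,500.00 / 1.16985856
PV = $23,507.12

PV = FV / (1 + r)^t = $23,507.12


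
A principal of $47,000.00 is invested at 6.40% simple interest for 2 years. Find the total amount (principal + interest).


Total amount formula: A = P(1 + rt) = P + P·r·t
Interest: I = P × r × t = $47,000.00 × 0.064 × 2 = $6,016.00
A = P + I = $47,000.00 + $6,016.00 = $53,016.00

A = P + I = P(1 + rt) = $53,016.00


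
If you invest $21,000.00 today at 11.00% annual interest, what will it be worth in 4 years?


Future value formula: FV = PV × (1 + r)^t
FV = $21,000.00 × (1 + 0.11)^4
FV = $21,000.00 × 1.5180704
FV = $31,879.48

FV = PV × (1 + r)^t = $31,879.48


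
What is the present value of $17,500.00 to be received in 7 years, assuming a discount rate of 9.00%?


Present value formula: PV = FV / (1 + r)^t
PV = $17,500.00 / (1 + 0.09)^7
PV = $17,500.00 / 1.828039
PV = $9,573.10

PV = FV / (1 + r)^t = $9,573.10


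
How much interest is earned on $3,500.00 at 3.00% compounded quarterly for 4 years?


Compound interest earned = final amount − principal.
A = P(1 + r/n)^(nt) = $3,500.00 × (1 + 0.03/4)^(4 × 4) = $3,944.47
Interest = A − P = $3,944.47 − $3,500.00 = $444.47

Interest = A - P = $444.47


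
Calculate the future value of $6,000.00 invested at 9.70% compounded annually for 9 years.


Compound interest formula: A = P(1 + r/n)^(nt)
A = $6,000.00 × (1 + 0.097/1)^(1 × 9)
Growth factor: (1 + 0.097/1)^9 = 2.300698
A = $6,000.00 × 2.300698
A = $13,804.19

A = P(1 + r/n)^(nt) = $13,804.19


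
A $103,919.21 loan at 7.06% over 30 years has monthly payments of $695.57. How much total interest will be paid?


Total paid over the life of the loan = PMT × n.
Total paid = $695.57 × 360 = $250,405.20
Total interest = total paid − principal = $250,405.20 − $103,919.21 = $146,485.99

Total interest = (PMT × n) - PV = $146,485.99


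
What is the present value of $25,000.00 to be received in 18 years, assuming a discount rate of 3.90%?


Present value formula: PV = FV / (1 + r)^t
PV = $25,000.00 / (1 + 0.039)^18
PV = $25,000.00 / 1.991039
PV = $12,556.26

PV = FV / (1 + r)^t = $12,556.26


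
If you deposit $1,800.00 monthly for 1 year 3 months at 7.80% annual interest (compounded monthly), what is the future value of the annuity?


Future value of an ordinary annuity: FV = PMT × ((1 + r)^n − 1) / r
Monthly rate r = 0.078/12 = 0.0065, n = 15
FV = $1,800.00 × ((1 + 0.078/12)^15 − 1) / (0.078/12)
FV = $1,800.00 × 15.702104
FV = $28,263.79

FV = PMT × ((1+r)^n - 1)/r = $28,263.79


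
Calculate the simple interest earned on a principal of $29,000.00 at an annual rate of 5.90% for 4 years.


Simple interest formula: I = P × r × t
I = $29,000.00 × 0.059 × 4
I = $6,844.00

I = P × r × t = $6,844.00


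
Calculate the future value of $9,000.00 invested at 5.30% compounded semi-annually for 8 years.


Compound interest formula: A = P(1 + r/n)^(nt)
A = $9,000.00 × (1 + 0.053/2)^(2 × 8)
Growth factor: (1 + 0.053/2)^16 = 1.519649
A = $9,000.00 × 1.519649
A = $13,676.84

A = P(1 + r/n)^(nt) = $13,676.84


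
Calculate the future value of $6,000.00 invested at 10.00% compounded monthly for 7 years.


Compound interest formula: A = P(1 + r/n)^(nt)
A = $6,000.00 × (1 + 0.1/12)^(12 × 7)
Growth factor: (1 + 0.1/12)^84 = 2.007920
A = $6,000.00 × 2.007920
A = $12,047.52

A = P(1 + r/n)^(nt) = $12,047.52


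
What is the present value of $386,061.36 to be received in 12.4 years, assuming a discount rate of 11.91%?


Present value formula: PV = FV / (1 + r)^t
PV = $386,061.36 / (1 + 0.1191)^12.4
PV = $386,061.36 / 4.036215
PV = $95,649.35

PV = FV / (1 + r)^t = $95,649.35


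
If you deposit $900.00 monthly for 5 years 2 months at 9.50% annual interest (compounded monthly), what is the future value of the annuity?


Future value of an ordinary annuity: FV = PMT × ((1 + r)^n − 1) / r
Monthly rate r = 0.095/12 ≈ 0.00791667, n = 62
FV = $900.00 × ((1 + 0.095/12)^62 − 1) / (0.095/12)
FV = $900.00 × 79.644974
FV = $71,680.48

FV = PMT × ((1+r)^n - 1)/r = $71,680.48
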